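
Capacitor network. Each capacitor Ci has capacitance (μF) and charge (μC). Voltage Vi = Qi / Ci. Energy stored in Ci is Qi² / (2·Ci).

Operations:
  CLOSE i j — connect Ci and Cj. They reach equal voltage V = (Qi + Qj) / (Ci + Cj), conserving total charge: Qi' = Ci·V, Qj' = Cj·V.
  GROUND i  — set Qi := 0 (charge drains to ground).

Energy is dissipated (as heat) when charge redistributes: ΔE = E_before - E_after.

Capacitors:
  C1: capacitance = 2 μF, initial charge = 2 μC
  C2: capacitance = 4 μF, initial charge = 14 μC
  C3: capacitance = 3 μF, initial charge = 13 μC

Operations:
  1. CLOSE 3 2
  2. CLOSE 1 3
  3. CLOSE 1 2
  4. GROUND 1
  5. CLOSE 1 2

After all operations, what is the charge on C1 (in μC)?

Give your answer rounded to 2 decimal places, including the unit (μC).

Answer: 4.63 μC

Derivation:
Initial: C1(2μF, Q=2μC, V=1.00V), C2(4μF, Q=14μC, V=3.50V), C3(3μF, Q=13μC, V=4.33V)
Op 1: CLOSE 3-2: Q_total=27.00, C_total=7.00, V=3.86; Q3=11.57, Q2=15.43; dissipated=0.595
Op 2: CLOSE 1-3: Q_total=13.57, C_total=5.00, V=2.71; Q1=5.43, Q3=8.14; dissipated=4.898
Op 3: CLOSE 1-2: Q_total=20.86, C_total=6.00, V=3.48; Q1=6.95, Q2=13.90; dissipated=0.871
Op 4: GROUND 1: Q1=0; energy lost=12.084
Op 5: CLOSE 1-2: Q_total=13.90, C_total=6.00, V=2.32; Q1=4.63, Q2=9.27; dissipated=8.056
Final charges: Q1=4.63, Q2=9.27, Q3=8.14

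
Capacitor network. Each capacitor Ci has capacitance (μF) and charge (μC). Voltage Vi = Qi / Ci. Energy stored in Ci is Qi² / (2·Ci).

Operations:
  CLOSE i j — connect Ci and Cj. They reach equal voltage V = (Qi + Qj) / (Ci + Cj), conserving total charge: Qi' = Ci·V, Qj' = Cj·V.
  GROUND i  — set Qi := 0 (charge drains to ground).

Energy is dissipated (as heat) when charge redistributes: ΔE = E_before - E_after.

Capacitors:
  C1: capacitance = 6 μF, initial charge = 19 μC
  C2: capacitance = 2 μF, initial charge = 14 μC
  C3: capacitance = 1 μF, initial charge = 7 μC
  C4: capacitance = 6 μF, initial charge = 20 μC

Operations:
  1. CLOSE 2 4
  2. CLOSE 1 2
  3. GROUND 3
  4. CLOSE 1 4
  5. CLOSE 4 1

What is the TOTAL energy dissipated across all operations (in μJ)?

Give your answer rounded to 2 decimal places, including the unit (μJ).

Answer: 36.45 μJ

Derivation:
Initial: C1(6μF, Q=19μC, V=3.17V), C2(2μF, Q=14μC, V=7.00V), C3(1μF, Q=7μC, V=7.00V), C4(6μF, Q=20μC, V=3.33V)
Op 1: CLOSE 2-4: Q_total=34.00, C_total=8.00, V=4.25; Q2=8.50, Q4=25.50; dissipated=10.083
Op 2: CLOSE 1-2: Q_total=27.50, C_total=8.00, V=3.44; Q1=20.62, Q2=6.88; dissipated=0.880
Op 3: GROUND 3: Q3=0; energy lost=24.500
Op 4: CLOSE 1-4: Q_total=46.12, C_total=12.00, V=3.84; Q1=23.06, Q4=23.06; dissipated=0.990
Op 5: CLOSE 4-1: Q_total=46.12, C_total=12.00, V=3.84; Q4=23.06, Q1=23.06; dissipated=0.000
Total dissipated: 36.454 μJ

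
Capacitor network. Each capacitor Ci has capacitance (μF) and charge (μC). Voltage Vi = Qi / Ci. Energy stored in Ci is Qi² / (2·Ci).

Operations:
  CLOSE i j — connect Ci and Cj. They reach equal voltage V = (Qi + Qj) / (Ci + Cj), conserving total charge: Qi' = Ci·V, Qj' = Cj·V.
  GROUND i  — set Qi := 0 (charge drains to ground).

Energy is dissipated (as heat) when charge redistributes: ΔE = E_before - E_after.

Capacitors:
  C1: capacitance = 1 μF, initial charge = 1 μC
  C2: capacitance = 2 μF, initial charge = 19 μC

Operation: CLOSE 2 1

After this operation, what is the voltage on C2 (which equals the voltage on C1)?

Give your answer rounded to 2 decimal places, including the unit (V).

Answer: 6.67 V

Derivation:
Initial: C1(1μF, Q=1μC, V=1.00V), C2(2μF, Q=19μC, V=9.50V)
Op 1: CLOSE 2-1: Q_total=20.00, C_total=3.00, V=6.67; Q2=13.33, Q1=6.67; dissipated=24.083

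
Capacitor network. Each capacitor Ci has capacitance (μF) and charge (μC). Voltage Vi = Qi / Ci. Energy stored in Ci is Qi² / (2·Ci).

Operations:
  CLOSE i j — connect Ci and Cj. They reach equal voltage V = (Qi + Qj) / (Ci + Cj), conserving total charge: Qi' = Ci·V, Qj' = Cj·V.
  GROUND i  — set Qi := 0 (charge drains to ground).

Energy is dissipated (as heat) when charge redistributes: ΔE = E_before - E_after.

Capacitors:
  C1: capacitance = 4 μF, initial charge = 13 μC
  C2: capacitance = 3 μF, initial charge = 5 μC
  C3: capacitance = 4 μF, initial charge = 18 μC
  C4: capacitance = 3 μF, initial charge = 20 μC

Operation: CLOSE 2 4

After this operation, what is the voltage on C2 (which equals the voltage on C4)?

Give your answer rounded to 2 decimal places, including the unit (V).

Answer: 4.17 V

Derivation:
Initial: C1(4μF, Q=13μC, V=3.25V), C2(3μF, Q=5μC, V=1.67V), C3(4μF, Q=18μC, V=4.50V), C4(3μF, Q=20μC, V=6.67V)
Op 1: CLOSE 2-4: Q_total=25.00, C_total=6.00, V=4.17; Q2=12.50, Q4=12.50; dissipated=18.750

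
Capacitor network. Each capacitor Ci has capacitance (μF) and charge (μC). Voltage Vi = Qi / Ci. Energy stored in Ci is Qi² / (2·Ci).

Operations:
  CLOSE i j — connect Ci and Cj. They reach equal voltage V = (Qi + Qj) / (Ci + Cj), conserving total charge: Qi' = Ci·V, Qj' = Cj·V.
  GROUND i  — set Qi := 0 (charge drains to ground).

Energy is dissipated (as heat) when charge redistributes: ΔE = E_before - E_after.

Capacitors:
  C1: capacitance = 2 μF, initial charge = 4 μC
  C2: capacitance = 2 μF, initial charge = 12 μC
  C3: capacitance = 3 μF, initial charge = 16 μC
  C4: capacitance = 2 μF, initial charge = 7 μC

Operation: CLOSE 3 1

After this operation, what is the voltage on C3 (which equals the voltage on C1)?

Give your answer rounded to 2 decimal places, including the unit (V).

Initial: C1(2μF, Q=4μC, V=2.00V), C2(2μF, Q=12μC, V=6.00V), C3(3μF, Q=16μC, V=5.33V), C4(2μF, Q=7μC, V=3.50V)
Op 1: CLOSE 3-1: Q_total=20.00, C_total=5.00, V=4.00; Q3=12.00, Q1=8.00; dissipated=6.667

Answer: 4.00 V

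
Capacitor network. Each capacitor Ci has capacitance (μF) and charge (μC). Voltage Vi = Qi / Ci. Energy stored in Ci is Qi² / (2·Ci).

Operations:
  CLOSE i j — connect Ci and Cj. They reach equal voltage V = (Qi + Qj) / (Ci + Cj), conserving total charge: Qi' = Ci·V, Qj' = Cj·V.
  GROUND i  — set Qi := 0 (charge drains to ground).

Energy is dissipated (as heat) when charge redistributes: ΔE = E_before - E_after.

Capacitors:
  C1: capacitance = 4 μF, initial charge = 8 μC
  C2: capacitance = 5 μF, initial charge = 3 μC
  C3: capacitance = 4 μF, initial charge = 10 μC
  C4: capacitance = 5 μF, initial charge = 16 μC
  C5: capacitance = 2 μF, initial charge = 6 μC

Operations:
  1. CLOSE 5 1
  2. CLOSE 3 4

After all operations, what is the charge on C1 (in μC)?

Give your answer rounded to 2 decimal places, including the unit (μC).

Answer: 9.33 μC

Derivation:
Initial: C1(4μF, Q=8μC, V=2.00V), C2(5μF, Q=3μC, V=0.60V), C3(4μF, Q=10μC, V=2.50V), C4(5μF, Q=16μC, V=3.20V), C5(2μF, Q=6μC, V=3.00V)
Op 1: CLOSE 5-1: Q_total=14.00, C_total=6.00, V=2.33; Q5=4.67, Q1=9.33; dissipated=0.667
Op 2: CLOSE 3-4: Q_total=26.00, C_total=9.00, V=2.89; Q3=11.56, Q4=14.44; dissipated=0.544
Final charges: Q1=9.33, Q2=3.00, Q3=11.56, Q4=14.44, Q5=4.67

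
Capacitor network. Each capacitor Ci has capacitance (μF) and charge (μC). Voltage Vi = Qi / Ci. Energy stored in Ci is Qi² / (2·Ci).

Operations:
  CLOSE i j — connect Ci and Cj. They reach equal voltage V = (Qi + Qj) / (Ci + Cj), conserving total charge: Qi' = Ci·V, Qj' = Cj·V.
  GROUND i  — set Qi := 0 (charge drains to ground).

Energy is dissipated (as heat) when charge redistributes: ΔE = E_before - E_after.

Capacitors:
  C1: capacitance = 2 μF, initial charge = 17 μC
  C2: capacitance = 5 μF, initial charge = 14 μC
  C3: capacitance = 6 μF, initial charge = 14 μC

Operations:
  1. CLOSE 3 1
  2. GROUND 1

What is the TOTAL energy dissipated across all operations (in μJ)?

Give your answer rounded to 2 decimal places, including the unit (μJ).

Answer: 43.54 μJ

Derivation:
Initial: C1(2μF, Q=17μC, V=8.50V), C2(5μF, Q=14μC, V=2.80V), C3(6μF, Q=14μC, V=2.33V)
Op 1: CLOSE 3-1: Q_total=31.00, C_total=8.00, V=3.88; Q3=23.25, Q1=7.75; dissipated=28.521
Op 2: GROUND 1: Q1=0; energy lost=15.016
Total dissipated: 43.536 μJ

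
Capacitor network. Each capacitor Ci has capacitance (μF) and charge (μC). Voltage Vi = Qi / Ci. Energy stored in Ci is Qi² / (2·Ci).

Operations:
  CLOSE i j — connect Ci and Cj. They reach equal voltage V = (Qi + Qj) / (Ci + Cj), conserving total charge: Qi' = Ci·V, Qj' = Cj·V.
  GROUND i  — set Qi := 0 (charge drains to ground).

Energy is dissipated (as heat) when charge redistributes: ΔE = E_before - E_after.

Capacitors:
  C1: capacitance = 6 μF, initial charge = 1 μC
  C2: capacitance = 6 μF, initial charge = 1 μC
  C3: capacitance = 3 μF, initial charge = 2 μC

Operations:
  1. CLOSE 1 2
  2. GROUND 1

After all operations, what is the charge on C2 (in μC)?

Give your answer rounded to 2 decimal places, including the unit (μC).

Answer: 1.00 μC

Derivation:
Initial: C1(6μF, Q=1μC, V=0.17V), C2(6μF, Q=1μC, V=0.17V), C3(3μF, Q=2μC, V=0.67V)
Op 1: CLOSE 1-2: Q_total=2.00, C_total=12.00, V=0.17; Q1=1.00, Q2=1.00; dissipated=0.000
Op 2: GROUND 1: Q1=0; energy lost=0.083
Final charges: Q1=0.00, Q2=1.00, Q3=2.00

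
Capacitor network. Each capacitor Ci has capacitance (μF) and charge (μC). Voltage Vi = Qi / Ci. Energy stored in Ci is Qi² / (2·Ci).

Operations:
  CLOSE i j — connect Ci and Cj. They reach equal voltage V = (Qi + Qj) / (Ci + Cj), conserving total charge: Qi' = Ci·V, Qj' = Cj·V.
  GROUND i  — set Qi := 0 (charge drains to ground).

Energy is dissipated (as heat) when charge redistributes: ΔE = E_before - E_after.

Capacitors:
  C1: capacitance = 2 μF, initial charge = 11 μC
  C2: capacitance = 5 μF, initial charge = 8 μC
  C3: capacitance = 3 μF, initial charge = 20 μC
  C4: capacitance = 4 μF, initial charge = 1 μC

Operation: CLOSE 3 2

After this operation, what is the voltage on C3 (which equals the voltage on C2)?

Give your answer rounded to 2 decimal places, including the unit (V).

Initial: C1(2μF, Q=11μC, V=5.50V), C2(5μF, Q=8μC, V=1.60V), C3(3μF, Q=20μC, V=6.67V), C4(4μF, Q=1μC, V=0.25V)
Op 1: CLOSE 3-2: Q_total=28.00, C_total=8.00, V=3.50; Q3=10.50, Q2=17.50; dissipated=24.067

Answer: 3.50 V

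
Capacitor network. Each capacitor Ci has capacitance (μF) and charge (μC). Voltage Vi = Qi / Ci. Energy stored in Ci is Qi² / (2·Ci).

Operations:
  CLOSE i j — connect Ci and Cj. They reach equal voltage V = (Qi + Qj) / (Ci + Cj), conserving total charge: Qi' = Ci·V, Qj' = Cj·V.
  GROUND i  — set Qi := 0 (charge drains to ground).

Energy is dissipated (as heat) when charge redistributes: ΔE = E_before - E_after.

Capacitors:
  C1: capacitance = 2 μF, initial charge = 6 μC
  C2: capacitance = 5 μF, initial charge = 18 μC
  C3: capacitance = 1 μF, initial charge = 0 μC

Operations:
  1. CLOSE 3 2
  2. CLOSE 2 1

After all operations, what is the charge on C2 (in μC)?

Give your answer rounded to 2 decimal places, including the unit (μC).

Answer: 15.00 μC

Derivation:
Initial: C1(2μF, Q=6μC, V=3.00V), C2(5μF, Q=18μC, V=3.60V), C3(1μF, Q=0μC, V=0.00V)
Op 1: CLOSE 3-2: Q_total=18.00, C_total=6.00, V=3.00; Q3=3.00, Q2=15.00; dissipated=5.400
Op 2: CLOSE 2-1: Q_total=21.00, C_total=7.00, V=3.00; Q2=15.00, Q1=6.00; dissipated=0.000
Final charges: Q1=6.00, Q2=15.00, Q3=3.00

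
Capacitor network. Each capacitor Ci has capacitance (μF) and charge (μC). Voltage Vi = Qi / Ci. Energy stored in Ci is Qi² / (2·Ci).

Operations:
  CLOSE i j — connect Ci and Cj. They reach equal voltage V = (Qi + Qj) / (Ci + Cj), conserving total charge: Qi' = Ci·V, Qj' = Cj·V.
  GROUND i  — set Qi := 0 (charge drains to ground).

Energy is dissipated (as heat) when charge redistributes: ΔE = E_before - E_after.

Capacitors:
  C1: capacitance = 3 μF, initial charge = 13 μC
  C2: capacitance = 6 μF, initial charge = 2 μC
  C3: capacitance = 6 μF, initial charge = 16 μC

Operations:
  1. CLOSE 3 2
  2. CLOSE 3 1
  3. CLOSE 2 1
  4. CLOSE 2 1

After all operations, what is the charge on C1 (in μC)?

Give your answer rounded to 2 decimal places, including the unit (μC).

Initial: C1(3μF, Q=13μC, V=4.33V), C2(6μF, Q=2μC, V=0.33V), C3(6μF, Q=16μC, V=2.67V)
Op 1: CLOSE 3-2: Q_total=18.00, C_total=12.00, V=1.50; Q3=9.00, Q2=9.00; dissipated=8.167
Op 2: CLOSE 3-1: Q_total=22.00, C_total=9.00, V=2.44; Q3=14.67, Q1=7.33; dissipated=8.028
Op 3: CLOSE 2-1: Q_total=16.33, C_total=9.00, V=1.81; Q2=10.89, Q1=5.44; dissipated=0.892
Op 4: CLOSE 2-1: Q_total=16.33, C_total=9.00, V=1.81; Q2=10.89, Q1=5.44; dissipated=0.000
Final charges: Q1=5.44, Q2=10.89, Q3=14.67

Answer: 5.44 μC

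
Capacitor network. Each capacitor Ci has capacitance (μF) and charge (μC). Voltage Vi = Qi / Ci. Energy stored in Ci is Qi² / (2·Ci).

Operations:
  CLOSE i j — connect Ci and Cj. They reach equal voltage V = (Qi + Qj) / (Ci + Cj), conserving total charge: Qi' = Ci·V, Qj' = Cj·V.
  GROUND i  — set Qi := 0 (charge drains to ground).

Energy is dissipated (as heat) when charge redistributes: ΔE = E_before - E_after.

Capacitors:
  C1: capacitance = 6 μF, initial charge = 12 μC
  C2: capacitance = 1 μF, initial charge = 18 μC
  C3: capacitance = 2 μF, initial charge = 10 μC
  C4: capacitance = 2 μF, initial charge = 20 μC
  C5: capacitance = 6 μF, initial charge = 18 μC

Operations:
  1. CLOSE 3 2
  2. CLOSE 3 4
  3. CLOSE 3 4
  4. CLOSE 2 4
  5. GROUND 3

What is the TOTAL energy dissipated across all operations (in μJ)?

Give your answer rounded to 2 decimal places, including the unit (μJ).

Answer: 150.04 μJ

Derivation:
Initial: C1(6μF, Q=12μC, V=2.00V), C2(1μF, Q=18μC, V=18.00V), C3(2μF, Q=10μC, V=5.00V), C4(2μF, Q=20μC, V=10.00V), C5(6μF, Q=18μC, V=3.00V)
Op 1: CLOSE 3-2: Q_total=28.00, C_total=3.00, V=9.33; Q3=18.67, Q2=9.33; dissipated=56.333
Op 2: CLOSE 3-4: Q_total=38.67, C_total=4.00, V=9.67; Q3=19.33, Q4=19.33; dissipated=0.222
Op 3: CLOSE 3-4: Q_total=38.67, C_total=4.00, V=9.67; Q3=19.33, Q4=19.33; dissipated=0.000
Op 4: CLOSE 2-4: Q_total=28.67, C_total=3.00, V=9.56; Q2=9.56, Q4=19.11; dissipated=0.037
Op 5: GROUND 3: Q3=0; energy lost=93.444
Total dissipated: 150.037 μJ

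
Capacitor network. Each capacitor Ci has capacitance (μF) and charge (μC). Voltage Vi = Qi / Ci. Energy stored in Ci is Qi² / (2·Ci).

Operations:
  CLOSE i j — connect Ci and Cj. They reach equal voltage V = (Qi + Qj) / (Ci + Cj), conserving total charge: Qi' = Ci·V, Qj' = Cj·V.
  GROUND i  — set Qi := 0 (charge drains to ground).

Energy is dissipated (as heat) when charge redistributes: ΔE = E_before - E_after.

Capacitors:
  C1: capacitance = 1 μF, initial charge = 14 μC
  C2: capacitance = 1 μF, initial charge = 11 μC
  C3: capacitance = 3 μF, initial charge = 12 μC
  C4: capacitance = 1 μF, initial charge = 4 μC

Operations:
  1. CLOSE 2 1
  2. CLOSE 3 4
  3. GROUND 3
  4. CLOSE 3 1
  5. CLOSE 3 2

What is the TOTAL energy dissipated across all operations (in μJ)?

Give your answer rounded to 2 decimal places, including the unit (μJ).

Answer: 117.80 μJ

Derivation:
Initial: C1(1μF, Q=14μC, V=14.00V), C2(1μF, Q=11μC, V=11.00V), C3(3μF, Q=12μC, V=4.00V), C4(1μF, Q=4μC, V=4.00V)
Op 1: CLOSE 2-1: Q_total=25.00, C_total=2.00, V=12.50; Q2=12.50, Q1=12.50; dissipated=2.250
Op 2: CLOSE 3-4: Q_total=16.00, C_total=4.00, V=4.00; Q3=12.00, Q4=4.00; dissipated=0.000
Op 3: GROUND 3: Q3=0; energy lost=24.000
Op 4: CLOSE 3-1: Q_total=12.50, C_total=4.00, V=3.12; Q3=9.38, Q1=3.12; dissipated=58.594
Op 5: CLOSE 3-2: Q_total=21.88, C_total=4.00, V=5.47; Q3=16.41, Q2=5.47; dissipated=32.959
Total dissipated: 117.803 μJ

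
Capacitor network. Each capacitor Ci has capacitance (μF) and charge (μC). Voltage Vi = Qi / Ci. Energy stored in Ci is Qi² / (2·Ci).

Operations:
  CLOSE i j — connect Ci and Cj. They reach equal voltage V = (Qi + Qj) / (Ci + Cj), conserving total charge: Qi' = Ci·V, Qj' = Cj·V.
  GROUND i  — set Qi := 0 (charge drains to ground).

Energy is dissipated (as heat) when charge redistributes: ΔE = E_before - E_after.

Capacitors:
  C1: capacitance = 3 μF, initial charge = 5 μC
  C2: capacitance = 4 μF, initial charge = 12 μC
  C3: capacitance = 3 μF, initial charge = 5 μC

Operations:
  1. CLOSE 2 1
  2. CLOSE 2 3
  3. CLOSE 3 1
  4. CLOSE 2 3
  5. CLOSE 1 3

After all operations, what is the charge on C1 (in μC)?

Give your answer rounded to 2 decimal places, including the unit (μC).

Initial: C1(3μF, Q=5μC, V=1.67V), C2(4μF, Q=12μC, V=3.00V), C3(3μF, Q=5μC, V=1.67V)
Op 1: CLOSE 2-1: Q_total=17.00, C_total=7.00, V=2.43; Q2=9.71, Q1=7.29; dissipated=1.524
Op 2: CLOSE 2-3: Q_total=14.71, C_total=7.00, V=2.10; Q2=8.41, Q3=6.31; dissipated=0.498
Op 3: CLOSE 3-1: Q_total=13.59, C_total=6.00, V=2.27; Q3=6.80, Q1=6.80; dissipated=0.080
Op 4: CLOSE 2-3: Q_total=15.20, C_total=7.00, V=2.17; Q2=8.69, Q3=6.52; dissipated=0.023
Op 5: CLOSE 1-3: Q_total=13.31, C_total=6.00, V=2.22; Q1=6.66, Q3=6.66; dissipated=0.007
Final charges: Q1=6.66, Q2=8.69, Q3=6.66

Answer: 6.66 μC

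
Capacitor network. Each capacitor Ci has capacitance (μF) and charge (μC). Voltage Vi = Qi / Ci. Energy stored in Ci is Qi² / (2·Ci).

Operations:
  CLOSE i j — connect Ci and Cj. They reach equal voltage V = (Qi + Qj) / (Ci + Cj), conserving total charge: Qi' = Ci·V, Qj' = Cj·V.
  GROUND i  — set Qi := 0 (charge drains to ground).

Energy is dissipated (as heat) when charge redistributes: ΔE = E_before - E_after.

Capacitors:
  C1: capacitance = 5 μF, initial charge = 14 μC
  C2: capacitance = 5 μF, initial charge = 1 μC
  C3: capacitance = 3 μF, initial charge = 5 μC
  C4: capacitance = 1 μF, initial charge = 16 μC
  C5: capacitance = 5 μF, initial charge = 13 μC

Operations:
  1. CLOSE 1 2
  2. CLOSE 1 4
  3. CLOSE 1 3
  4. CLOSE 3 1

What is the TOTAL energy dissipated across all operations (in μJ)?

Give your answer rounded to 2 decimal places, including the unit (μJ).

Initial: C1(5μF, Q=14μC, V=2.80V), C2(5μF, Q=1μC, V=0.20V), C3(3μF, Q=5μC, V=1.67V), C4(1μF, Q=16μC, V=16.00V), C5(5μF, Q=13μC, V=2.60V)
Op 1: CLOSE 1-2: Q_total=15.00, C_total=10.00, V=1.50; Q1=7.50, Q2=7.50; dissipated=8.450
Op 2: CLOSE 1-4: Q_total=23.50, C_total=6.00, V=3.92; Q1=19.58, Q4=3.92; dissipated=87.604
Op 3: CLOSE 1-3: Q_total=24.58, C_total=8.00, V=3.07; Q1=15.36, Q3=9.22; dissipated=4.746
Op 4: CLOSE 3-1: Q_total=24.58, C_total=8.00, V=3.07; Q3=9.22, Q1=15.36; dissipated=0.000
Total dissipated: 100.800 μJ

Answer: 100.80 μJ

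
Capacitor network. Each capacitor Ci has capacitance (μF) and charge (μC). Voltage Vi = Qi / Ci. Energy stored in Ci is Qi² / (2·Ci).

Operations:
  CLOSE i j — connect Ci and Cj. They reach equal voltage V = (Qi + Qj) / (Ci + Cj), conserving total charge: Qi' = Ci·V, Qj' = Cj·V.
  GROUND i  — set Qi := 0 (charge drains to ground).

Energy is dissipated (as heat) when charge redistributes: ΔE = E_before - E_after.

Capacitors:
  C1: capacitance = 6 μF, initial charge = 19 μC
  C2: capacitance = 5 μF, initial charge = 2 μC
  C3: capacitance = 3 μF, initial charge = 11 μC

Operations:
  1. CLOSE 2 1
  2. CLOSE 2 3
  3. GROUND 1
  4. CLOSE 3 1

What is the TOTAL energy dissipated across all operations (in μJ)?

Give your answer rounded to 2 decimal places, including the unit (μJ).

Answer: 30.86 μJ

Derivation:
Initial: C1(6μF, Q=19μC, V=3.17V), C2(5μF, Q=2μC, V=0.40V), C3(3μF, Q=11μC, V=3.67V)
Op 1: CLOSE 2-1: Q_total=21.00, C_total=11.00, V=1.91; Q2=9.55, Q1=11.45; dissipated=10.438
Op 2: CLOSE 2-3: Q_total=20.55, C_total=8.00, V=2.57; Q2=12.84, Q3=7.70; dissipated=2.896
Op 3: GROUND 1: Q1=0; energy lost=10.934
Op 4: CLOSE 3-1: Q_total=7.70, C_total=9.00, V=0.86; Q3=2.57, Q1=5.14; dissipated=6.596
Total dissipated: 30.863 μJ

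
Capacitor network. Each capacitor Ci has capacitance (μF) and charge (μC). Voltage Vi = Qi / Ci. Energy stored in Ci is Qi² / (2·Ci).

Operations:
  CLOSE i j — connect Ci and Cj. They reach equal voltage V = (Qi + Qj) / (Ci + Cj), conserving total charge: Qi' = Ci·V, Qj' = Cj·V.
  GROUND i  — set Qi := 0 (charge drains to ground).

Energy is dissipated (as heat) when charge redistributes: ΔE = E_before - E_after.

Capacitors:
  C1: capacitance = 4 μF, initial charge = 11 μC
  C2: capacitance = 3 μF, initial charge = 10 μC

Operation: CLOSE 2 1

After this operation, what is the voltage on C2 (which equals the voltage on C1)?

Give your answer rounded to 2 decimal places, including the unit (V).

Answer: 3.00 V

Derivation:
Initial: C1(4μF, Q=11μC, V=2.75V), C2(3μF, Q=10μC, V=3.33V)
Op 1: CLOSE 2-1: Q_total=21.00, C_total=7.00, V=3.00; Q2=9.00, Q1=12.00; dissipated=0.292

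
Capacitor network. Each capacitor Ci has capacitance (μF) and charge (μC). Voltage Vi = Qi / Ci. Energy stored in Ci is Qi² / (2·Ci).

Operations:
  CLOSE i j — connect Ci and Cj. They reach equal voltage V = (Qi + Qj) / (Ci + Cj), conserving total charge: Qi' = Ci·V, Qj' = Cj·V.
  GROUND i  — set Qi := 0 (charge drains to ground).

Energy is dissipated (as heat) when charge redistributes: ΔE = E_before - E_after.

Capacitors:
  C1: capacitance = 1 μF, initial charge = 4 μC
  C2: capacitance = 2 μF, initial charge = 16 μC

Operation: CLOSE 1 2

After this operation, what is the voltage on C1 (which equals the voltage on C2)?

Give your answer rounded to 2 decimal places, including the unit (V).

Initial: C1(1μF, Q=4μC, V=4.00V), C2(2μF, Q=16μC, V=8.00V)
Op 1: CLOSE 1-2: Q_total=20.00, C_total=3.00, V=6.67; Q1=6.67, Q2=13.33; dissipated=5.333

Answer: 6.67 V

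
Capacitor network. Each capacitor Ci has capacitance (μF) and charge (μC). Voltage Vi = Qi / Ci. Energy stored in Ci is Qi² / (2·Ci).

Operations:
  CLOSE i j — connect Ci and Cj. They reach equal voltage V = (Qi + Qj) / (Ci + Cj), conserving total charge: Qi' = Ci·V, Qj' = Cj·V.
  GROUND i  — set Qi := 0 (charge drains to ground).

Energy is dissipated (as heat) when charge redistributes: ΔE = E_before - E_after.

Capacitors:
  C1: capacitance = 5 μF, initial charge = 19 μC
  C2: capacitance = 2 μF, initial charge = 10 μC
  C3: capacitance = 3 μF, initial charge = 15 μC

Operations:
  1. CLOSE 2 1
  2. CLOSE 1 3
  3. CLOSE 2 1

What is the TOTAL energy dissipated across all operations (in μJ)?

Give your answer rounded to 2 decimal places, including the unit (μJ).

Initial: C1(5μF, Q=19μC, V=3.80V), C2(2μF, Q=10μC, V=5.00V), C3(3μF, Q=15μC, V=5.00V)
Op 1: CLOSE 2-1: Q_total=29.00, C_total=7.00, V=4.14; Q2=8.29, Q1=20.71; dissipated=1.029
Op 2: CLOSE 1-3: Q_total=35.71, C_total=8.00, V=4.46; Q1=22.32, Q3=13.39; dissipated=0.689
Op 3: CLOSE 2-1: Q_total=30.61, C_total=7.00, V=4.37; Q2=8.74, Q1=21.86; dissipated=0.074
Total dissipated: 1.791 μJ

Answer: 1.79 μJ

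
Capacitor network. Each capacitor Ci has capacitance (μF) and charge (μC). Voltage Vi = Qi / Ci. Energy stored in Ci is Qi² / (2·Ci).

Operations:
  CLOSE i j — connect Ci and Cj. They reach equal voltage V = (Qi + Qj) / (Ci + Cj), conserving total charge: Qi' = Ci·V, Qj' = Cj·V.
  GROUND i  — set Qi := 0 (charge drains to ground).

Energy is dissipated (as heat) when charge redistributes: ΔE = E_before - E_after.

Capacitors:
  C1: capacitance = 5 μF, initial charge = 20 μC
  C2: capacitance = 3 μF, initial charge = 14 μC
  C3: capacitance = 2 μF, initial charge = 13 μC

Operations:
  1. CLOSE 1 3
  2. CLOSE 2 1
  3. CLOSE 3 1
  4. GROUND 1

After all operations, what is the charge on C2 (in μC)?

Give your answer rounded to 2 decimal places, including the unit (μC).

Initial: C1(5μF, Q=20μC, V=4.00V), C2(3μF, Q=14μC, V=4.67V), C3(2μF, Q=13μC, V=6.50V)
Op 1: CLOSE 1-3: Q_total=33.00, C_total=7.00, V=4.71; Q1=23.57, Q3=9.43; dissipated=4.464
Op 2: CLOSE 2-1: Q_total=37.57, C_total=8.00, V=4.70; Q2=14.09, Q1=23.48; dissipated=0.002
Op 3: CLOSE 3-1: Q_total=32.91, C_total=7.00, V=4.70; Q3=9.40, Q1=23.51; dissipated=0.000
Op 4: GROUND 1: Q1=0; energy lost=55.261
Final charges: Q1=0.00, Q2=14.09, Q3=9.40

Answer: 14.09 μC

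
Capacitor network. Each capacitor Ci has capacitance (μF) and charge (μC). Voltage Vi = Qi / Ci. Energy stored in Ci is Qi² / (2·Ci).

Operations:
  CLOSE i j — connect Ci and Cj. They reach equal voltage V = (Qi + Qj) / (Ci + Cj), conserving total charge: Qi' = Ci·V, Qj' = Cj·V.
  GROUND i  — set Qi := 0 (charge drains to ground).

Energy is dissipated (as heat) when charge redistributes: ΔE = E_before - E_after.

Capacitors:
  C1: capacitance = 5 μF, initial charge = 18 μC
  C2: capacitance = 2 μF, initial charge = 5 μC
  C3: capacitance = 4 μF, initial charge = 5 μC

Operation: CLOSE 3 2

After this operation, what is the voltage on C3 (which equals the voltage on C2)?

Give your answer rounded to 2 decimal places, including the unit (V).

Initial: C1(5μF, Q=18μC, V=3.60V), C2(2μF, Q=5μC, V=2.50V), C3(4μF, Q=5μC, V=1.25V)
Op 1: CLOSE 3-2: Q_total=10.00, C_total=6.00, V=1.67; Q3=6.67, Q2=3.33; dissipated=1.042

Answer: 1.67 V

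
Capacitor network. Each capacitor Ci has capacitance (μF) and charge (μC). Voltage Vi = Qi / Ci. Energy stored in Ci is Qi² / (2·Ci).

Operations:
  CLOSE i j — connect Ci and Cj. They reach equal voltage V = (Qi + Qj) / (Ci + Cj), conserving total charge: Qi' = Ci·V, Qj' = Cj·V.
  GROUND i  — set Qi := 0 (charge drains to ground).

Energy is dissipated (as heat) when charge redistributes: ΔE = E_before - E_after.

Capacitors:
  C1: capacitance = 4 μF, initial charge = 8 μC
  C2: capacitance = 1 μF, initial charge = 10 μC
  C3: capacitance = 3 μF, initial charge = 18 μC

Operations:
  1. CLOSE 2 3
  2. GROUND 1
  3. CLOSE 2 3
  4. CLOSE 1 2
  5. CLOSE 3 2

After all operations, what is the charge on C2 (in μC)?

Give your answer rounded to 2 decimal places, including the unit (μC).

Answer: 5.60 μC

Derivation:
Initial: C1(4μF, Q=8μC, V=2.00V), C2(1μF, Q=10μC, V=10.00V), C3(3μF, Q=18μC, V=6.00V)
Op 1: CLOSE 2-3: Q_total=28.00, C_total=4.00, V=7.00; Q2=7.00, Q3=21.00; dissipated=6.000
Op 2: GROUND 1: Q1=0; energy lost=8.000
Op 3: CLOSE 2-3: Q_total=28.00, C_total=4.00, V=7.00; Q2=7.00, Q3=21.00; dissipated=0.000
Op 4: CLOSE 1-2: Q_total=7.00, C_total=5.00, V=1.40; Q1=5.60, Q2=1.40; dissipated=19.600
Op 5: CLOSE 3-2: Q_total=22.40, C_total=4.00, V=5.60; Q3=16.80, Q2=5.60; dissipated=11.760
Final charges: Q1=5.60, Q2=5.60, Q3=16.80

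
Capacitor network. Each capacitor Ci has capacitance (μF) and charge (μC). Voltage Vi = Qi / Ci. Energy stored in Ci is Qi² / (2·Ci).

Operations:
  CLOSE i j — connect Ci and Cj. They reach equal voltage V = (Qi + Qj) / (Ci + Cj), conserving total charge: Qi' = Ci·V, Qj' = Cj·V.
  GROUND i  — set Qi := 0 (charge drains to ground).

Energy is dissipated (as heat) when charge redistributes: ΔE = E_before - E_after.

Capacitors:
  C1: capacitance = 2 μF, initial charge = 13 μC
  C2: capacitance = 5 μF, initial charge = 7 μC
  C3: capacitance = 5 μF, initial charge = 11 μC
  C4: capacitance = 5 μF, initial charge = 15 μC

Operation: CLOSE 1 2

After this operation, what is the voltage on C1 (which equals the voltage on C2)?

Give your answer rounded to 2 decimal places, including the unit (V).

Answer: 2.86 V

Derivation:
Initial: C1(2μF, Q=13μC, V=6.50V), C2(5μF, Q=7μC, V=1.40V), C3(5μF, Q=11μC, V=2.20V), C4(5μF, Q=15μC, V=3.00V)
Op 1: CLOSE 1-2: Q_total=20.00, C_total=7.00, V=2.86; Q1=5.71, Q2=14.29; dissipated=18.579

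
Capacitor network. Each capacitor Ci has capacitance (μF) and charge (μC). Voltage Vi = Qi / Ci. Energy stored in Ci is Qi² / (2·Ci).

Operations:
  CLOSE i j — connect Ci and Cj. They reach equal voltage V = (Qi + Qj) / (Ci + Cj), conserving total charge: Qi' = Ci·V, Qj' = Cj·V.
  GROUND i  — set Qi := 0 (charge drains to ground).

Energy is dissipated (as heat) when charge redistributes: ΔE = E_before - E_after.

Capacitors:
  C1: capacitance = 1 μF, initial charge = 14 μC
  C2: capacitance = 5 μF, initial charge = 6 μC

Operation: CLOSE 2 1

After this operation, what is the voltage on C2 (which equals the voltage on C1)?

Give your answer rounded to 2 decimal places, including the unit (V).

Answer: 3.33 V

Derivation:
Initial: C1(1μF, Q=14μC, V=14.00V), C2(5μF, Q=6μC, V=1.20V)
Op 1: CLOSE 2-1: Q_total=20.00, C_total=6.00, V=3.33; Q2=16.67, Q1=3.33; dissipated=68.267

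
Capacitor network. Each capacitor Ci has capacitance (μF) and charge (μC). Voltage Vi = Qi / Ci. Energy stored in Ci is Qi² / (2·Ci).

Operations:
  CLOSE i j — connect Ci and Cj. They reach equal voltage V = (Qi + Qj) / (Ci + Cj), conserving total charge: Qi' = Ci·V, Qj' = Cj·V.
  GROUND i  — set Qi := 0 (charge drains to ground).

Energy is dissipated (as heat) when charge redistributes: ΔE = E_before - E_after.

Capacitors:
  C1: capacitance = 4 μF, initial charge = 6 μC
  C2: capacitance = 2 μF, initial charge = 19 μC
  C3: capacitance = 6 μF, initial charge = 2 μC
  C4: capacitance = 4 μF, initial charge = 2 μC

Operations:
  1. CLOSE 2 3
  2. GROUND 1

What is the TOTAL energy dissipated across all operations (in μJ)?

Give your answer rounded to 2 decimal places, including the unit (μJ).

Initial: C1(4μF, Q=6μC, V=1.50V), C2(2μF, Q=19μC, V=9.50V), C3(6μF, Q=2μC, V=0.33V), C4(4μF, Q=2μC, V=0.50V)
Op 1: CLOSE 2-3: Q_total=21.00, C_total=8.00, V=2.62; Q2=5.25, Q3=15.75; dissipated=63.021
Op 2: GROUND 1: Q1=0; energy lost=4.500
Total dissipated: 67.521 μJ

Answer: 67.52 μJ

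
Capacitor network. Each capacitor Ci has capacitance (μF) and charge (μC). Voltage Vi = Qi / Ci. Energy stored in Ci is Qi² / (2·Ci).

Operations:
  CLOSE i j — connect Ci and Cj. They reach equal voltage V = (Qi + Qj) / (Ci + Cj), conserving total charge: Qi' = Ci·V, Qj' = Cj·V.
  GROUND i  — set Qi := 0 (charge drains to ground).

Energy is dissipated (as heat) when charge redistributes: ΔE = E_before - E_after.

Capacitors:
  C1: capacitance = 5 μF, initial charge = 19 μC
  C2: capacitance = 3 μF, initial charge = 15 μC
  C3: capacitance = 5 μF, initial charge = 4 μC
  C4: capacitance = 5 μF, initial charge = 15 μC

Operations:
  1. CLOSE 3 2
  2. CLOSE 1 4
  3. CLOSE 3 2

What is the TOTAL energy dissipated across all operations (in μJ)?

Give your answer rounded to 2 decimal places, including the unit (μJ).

Initial: C1(5μF, Q=19μC, V=3.80V), C2(3μF, Q=15μC, V=5.00V), C3(5μF, Q=4μC, V=0.80V), C4(5μF, Q=15μC, V=3.00V)
Op 1: CLOSE 3-2: Q_total=19.00, C_total=8.00, V=2.38; Q3=11.88, Q2=7.12; dissipated=16.538
Op 2: CLOSE 1-4: Q_total=34.00, C_total=10.00, V=3.40; Q1=17.00, Q4=17.00; dissipated=0.800
Op 3: CLOSE 3-2: Q_total=19.00, C_total=8.00, V=2.38; Q3=11.88, Q2=7.12; dissipated=0.000
Total dissipated: 17.337 μJ

Answer: 17.34 μJ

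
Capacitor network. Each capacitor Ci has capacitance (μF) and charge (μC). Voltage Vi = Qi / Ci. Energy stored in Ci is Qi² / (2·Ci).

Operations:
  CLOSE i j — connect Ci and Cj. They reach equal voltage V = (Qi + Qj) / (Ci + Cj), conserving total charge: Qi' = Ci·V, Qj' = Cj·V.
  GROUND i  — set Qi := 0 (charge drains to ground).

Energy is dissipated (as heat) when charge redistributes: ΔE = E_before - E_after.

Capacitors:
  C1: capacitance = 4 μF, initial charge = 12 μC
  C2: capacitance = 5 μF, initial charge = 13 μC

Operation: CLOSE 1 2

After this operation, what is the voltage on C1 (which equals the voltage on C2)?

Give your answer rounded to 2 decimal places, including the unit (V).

Answer: 2.78 V

Derivation:
Initial: C1(4μF, Q=12μC, V=3.00V), C2(5μF, Q=13μC, V=2.60V)
Op 1: CLOSE 1-2: Q_total=25.00, C_total=9.00, V=2.78; Q1=11.11, Q2=13.89; dissipated=0.178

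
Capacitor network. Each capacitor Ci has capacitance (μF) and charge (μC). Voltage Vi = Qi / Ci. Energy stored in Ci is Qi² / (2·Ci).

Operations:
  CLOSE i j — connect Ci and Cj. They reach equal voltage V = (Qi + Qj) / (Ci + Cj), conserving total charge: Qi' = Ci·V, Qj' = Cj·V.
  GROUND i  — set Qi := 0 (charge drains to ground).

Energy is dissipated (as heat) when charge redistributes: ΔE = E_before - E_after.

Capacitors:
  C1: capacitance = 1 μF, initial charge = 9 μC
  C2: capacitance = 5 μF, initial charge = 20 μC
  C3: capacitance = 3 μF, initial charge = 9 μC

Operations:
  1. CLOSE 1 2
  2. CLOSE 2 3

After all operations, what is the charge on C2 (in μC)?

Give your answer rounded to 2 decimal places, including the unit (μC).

Answer: 20.73 μC

Derivation:
Initial: C1(1μF, Q=9μC, V=9.00V), C2(5μF, Q=20μC, V=4.00V), C3(3μF, Q=9μC, V=3.00V)
Op 1: CLOSE 1-2: Q_total=29.00, C_total=6.00, V=4.83; Q1=4.83, Q2=24.17; dissipated=10.417
Op 2: CLOSE 2-3: Q_total=33.17, C_total=8.00, V=4.15; Q2=20.73, Q3=12.44; dissipated=3.151
Final charges: Q1=4.83, Q2=20.73, Q3=12.44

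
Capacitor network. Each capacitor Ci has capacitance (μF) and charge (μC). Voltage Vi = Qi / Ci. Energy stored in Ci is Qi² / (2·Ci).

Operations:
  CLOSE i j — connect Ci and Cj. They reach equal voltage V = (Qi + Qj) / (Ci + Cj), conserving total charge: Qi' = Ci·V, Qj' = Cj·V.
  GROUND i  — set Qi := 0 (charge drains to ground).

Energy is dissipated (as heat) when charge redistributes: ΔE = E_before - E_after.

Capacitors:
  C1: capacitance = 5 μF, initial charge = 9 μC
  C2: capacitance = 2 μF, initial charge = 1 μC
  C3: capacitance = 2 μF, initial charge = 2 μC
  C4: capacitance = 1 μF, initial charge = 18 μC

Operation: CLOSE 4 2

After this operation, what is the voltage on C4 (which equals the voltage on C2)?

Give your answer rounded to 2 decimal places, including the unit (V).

Answer: 6.33 V

Derivation:
Initial: C1(5μF, Q=9μC, V=1.80V), C2(2μF, Q=1μC, V=0.50V), C3(2μF, Q=2μC, V=1.00V), C4(1μF, Q=18μC, V=18.00V)
Op 1: CLOSE 4-2: Q_total=19.00, C_total=3.00, V=6.33; Q4=6.33, Q2=12.67; dissipated=102.083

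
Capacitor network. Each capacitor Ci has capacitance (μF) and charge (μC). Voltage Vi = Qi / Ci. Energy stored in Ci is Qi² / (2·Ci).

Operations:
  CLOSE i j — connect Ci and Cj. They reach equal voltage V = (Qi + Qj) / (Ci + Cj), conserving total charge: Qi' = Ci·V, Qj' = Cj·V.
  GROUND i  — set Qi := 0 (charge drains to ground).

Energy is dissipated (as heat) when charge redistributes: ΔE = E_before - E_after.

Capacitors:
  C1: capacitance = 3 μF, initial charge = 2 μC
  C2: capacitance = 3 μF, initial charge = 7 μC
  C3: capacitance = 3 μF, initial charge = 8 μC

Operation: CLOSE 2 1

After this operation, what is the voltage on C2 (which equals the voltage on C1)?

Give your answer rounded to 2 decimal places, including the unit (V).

Answer: 1.50 V

Derivation:
Initial: C1(3μF, Q=2μC, V=0.67V), C2(3μF, Q=7μC, V=2.33V), C3(3μF, Q=8μC, V=2.67V)
Op 1: CLOSE 2-1: Q_total=9.00, C_total=6.00, V=1.50; Q2=4.50, Q1=4.50; dissipated=2.083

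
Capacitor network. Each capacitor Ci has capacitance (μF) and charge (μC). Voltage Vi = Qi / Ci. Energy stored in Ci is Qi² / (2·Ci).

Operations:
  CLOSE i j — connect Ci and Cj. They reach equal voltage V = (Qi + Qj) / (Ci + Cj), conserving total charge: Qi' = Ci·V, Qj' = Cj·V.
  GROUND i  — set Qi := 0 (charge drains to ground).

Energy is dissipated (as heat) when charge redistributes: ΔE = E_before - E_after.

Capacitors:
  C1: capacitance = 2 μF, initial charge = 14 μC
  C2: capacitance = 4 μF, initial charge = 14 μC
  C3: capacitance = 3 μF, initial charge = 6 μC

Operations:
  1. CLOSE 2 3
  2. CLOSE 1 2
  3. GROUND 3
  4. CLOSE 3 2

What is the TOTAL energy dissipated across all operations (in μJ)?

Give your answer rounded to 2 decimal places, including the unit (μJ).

Initial: C1(2μF, Q=14μC, V=7.00V), C2(4μF, Q=14μC, V=3.50V), C3(3μF, Q=6μC, V=2.00V)
Op 1: CLOSE 2-3: Q_total=20.00, C_total=7.00, V=2.86; Q2=11.43, Q3=8.57; dissipated=1.929
Op 2: CLOSE 1-2: Q_total=25.43, C_total=6.00, V=4.24; Q1=8.48, Q2=16.95; dissipated=11.442
Op 3: GROUND 3: Q3=0; energy lost=12.245
Op 4: CLOSE 3-2: Q_total=16.95, C_total=7.00, V=2.42; Q3=7.27, Q2=9.69; dissipated=15.396
Total dissipated: 41.011 μJ

Answer: 41.01 μJ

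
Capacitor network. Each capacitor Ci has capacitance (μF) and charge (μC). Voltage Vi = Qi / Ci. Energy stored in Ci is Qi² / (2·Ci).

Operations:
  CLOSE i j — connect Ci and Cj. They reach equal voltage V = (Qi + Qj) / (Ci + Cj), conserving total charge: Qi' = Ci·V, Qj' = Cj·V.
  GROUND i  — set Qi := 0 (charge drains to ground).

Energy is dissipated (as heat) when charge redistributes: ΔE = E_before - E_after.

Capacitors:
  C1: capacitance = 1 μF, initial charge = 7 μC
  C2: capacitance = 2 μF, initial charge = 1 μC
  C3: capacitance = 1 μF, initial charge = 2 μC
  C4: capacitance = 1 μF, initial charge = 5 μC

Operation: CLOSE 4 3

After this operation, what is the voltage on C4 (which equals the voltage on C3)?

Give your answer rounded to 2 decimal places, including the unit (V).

Answer: 3.50 V

Derivation:
Initial: C1(1μF, Q=7μC, V=7.00V), C2(2μF, Q=1μC, V=0.50V), C3(1μF, Q=2μC, V=2.00V), C4(1μF, Q=5μC, V=5.00V)
Op 1: CLOSE 4-3: Q_total=7.00, C_total=2.00, V=3.50; Q4=3.50, Q3=3.50; dissipated=2.250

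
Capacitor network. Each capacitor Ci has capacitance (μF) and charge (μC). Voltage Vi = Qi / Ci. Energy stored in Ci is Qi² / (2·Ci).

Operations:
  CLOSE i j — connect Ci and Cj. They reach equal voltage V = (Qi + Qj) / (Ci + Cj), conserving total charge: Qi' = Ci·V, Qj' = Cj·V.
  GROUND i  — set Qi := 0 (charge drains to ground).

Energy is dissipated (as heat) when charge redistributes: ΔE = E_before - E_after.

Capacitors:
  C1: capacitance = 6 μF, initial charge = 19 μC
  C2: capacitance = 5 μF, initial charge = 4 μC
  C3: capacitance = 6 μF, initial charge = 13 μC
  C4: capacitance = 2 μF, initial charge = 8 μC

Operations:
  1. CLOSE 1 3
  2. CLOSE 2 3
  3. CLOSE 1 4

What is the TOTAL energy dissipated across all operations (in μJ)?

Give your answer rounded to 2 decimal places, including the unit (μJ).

Initial: C1(6μF, Q=19μC, V=3.17V), C2(5μF, Q=4μC, V=0.80V), C3(6μF, Q=13μC, V=2.17V), C4(2μF, Q=8μC, V=4.00V)
Op 1: CLOSE 1-3: Q_total=32.00, C_total=12.00, V=2.67; Q1=16.00, Q3=16.00; dissipated=1.500
Op 2: CLOSE 2-3: Q_total=20.00, C_total=11.00, V=1.82; Q2=9.09, Q3=10.91; dissipated=4.752
Op 3: CLOSE 1-4: Q_total=24.00, C_total=8.00, V=3.00; Q1=18.00, Q4=6.00; dissipated=1.333
Total dissipated: 7.585 μJ

Answer: 7.58 μJ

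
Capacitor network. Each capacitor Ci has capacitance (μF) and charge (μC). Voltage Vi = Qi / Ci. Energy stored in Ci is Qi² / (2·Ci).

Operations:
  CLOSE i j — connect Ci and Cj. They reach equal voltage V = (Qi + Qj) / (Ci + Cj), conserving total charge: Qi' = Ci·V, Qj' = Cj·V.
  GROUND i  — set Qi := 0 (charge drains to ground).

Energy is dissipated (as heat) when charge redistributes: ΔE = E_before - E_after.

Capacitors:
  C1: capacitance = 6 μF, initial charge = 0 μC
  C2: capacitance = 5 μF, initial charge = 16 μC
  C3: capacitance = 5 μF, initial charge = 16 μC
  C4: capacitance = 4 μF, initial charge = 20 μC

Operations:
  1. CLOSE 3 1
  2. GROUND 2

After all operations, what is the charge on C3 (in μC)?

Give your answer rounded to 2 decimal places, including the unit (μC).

Answer: 7.27 μC

Derivation:
Initial: C1(6μF, Q=0μC, V=0.00V), C2(5μF, Q=16μC, V=3.20V), C3(5μF, Q=16μC, V=3.20V), C4(4μF, Q=20μC, V=5.00V)
Op 1: CLOSE 3-1: Q_total=16.00, C_total=11.00, V=1.45; Q3=7.27, Q1=8.73; dissipated=13.964
Op 2: GROUND 2: Q2=0; energy lost=25.600
Final charges: Q1=8.73, Q2=0.00, Q3=7.27, Q4=20.00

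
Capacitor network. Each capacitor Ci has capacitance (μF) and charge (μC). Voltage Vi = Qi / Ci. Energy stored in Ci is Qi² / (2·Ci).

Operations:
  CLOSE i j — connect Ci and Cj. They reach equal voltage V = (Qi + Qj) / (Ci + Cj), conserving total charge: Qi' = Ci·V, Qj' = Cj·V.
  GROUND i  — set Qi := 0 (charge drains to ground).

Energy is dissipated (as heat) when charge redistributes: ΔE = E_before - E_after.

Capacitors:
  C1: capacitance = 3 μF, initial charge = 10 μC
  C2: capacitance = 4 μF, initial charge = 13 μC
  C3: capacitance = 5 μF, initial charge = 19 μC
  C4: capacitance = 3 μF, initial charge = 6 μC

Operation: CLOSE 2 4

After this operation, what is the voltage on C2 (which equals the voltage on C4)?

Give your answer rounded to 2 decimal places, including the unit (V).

Answer: 2.71 V

Derivation:
Initial: C1(3μF, Q=10μC, V=3.33V), C2(4μF, Q=13μC, V=3.25V), C3(5μF, Q=19μC, V=3.80V), C4(3μF, Q=6μC, V=2.00V)
Op 1: CLOSE 2-4: Q_total=19.00, C_total=7.00, V=2.71; Q2=10.86, Q4=8.14; dissipated=1.339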